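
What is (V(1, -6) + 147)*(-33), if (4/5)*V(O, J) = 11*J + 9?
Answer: -9999/4 ≈ -2499.8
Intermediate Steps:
V(O, J) = 45/4 + 55*J/4 (V(O, J) = 5*(11*J + 9)/4 = 5*(9 + 11*J)/4 = 45/4 + 55*J/4)
(V(1, -6) + 147)*(-33) = ((45/4 + (55/4)*(-6)) + 147)*(-33) = ((45/4 - 165/2) + 147)*(-33) = (-285/4 + 147)*(-33) = (303/4)*(-33) = -9999/4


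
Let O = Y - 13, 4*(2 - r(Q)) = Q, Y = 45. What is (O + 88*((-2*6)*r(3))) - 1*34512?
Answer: -35800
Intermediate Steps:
r(Q) = 2 - Q/4
O = 32 (O = 45 - 13 = 32)
(O + 88*((-2*6)*r(3))) - 1*34512 = (32 + 88*((-2*6)*(2 - 1/4*3))) - 1*34512 = (32 + 88*(-12*(2 - 3/4))) - 34512 = (32 + 88*(-12*5/4)) - 34512 = (32 + 88*(-15)) - 34512 = (32 - 1320) - 34512 = -1288 - 34512 = -35800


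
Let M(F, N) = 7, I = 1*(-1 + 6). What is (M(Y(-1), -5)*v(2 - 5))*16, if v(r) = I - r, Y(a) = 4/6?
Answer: 896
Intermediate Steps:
Y(a) = ⅔ (Y(a) = 4*(⅙) = ⅔)
I = 5 (I = 1*5 = 5)
v(r) = 5 - r
(M(Y(-1), -5)*v(2 - 5))*16 = (7*(5 - (2 - 5)))*16 = (7*(5 - 1*(-3)))*16 = (7*(5 + 3))*16 = (7*8)*16 = 56*16 = 896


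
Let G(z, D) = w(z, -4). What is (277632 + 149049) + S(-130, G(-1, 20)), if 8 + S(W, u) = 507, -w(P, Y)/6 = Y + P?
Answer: 427180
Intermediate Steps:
w(P, Y) = -6*P - 6*Y (w(P, Y) = -6*(Y + P) = -6*(P + Y) = -6*P - 6*Y)
G(z, D) = 24 - 6*z (G(z, D) = -6*z - 6*(-4) = -6*z + 24 = 24 - 6*z)
S(W, u) = 499 (S(W, u) = -8 + 507 = 499)
(277632 + 149049) + S(-130, G(-1, 20)) = (277632 + 149049) + 499 = 426681 + 499 = 427180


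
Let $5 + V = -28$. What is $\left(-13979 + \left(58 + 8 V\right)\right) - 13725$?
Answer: $-27910$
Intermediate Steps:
$V = -33$ ($V = -5 - 28 = -33$)
$\left(-13979 + \left(58 + 8 V\right)\right) - 13725 = \left(-13979 + \left(58 + 8 \left(-33\right)\right)\right) - 13725 = \left(-13979 + \left(58 - 264\right)\right) - 13725 = \left(-13979 - 206\right) - 13725 = -14185 - 13725 = -27910$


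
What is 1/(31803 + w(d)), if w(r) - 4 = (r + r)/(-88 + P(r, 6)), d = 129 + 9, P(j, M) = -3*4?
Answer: 25/795106 ≈ 3.1442e-5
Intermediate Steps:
P(j, M) = -12
d = 138
w(r) = 4 - r/50 (w(r) = 4 + (r + r)/(-88 - 12) = 4 + (2*r)/(-100) = 4 + (2*r)*(-1/100) = 4 - r/50)
1/(31803 + w(d)) = 1/(31803 + (4 - 1/50*138)) = 1/(31803 + (4 - 69/25)) = 1/(31803 + 31/25) = 1/(795106/25) = 25/795106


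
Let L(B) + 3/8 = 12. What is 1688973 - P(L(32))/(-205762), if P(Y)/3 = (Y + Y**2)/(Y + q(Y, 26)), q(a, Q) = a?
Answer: 5560423399119/3292192 ≈ 1.6890e+6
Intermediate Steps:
L(B) = 93/8 (L(B) = -3/8 + 12 = 93/8)
P(Y) = 3*(Y + Y**2)/(2*Y) (P(Y) = 3*((Y + Y**2)/(Y + Y)) = 3*((Y + Y**2)/((2*Y))) = 3*((Y + Y**2)*(1/(2*Y))) = 3*((Y + Y**2)/(2*Y)) = 3*(Y + Y**2)/(2*Y))
1688973 - P(L(32))/(-205762) = 1688973 - (3/2 + (3/2)*(93/8))/(-205762) = 1688973 - (3/2 + 279/16)*(-1)/205762 = 1688973 - 303*(-1)/(16*205762) = 1688973 - 1*(-303/3292192) = 1688973 + 303/3292192 = 5560423399119/3292192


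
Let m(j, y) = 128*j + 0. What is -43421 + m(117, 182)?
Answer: -28445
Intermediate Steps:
m(j, y) = 128*j
-43421 + m(117, 182) = -43421 + 128*117 = -43421 + 14976 = -28445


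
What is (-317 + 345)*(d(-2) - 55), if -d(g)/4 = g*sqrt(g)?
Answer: -1540 + 224*I*sqrt(2) ≈ -1540.0 + 316.78*I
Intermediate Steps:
d(g) = -4*g**(3/2) (d(g) = -4*g*sqrt(g) = -4*g**(3/2))
(-317 + 345)*(d(-2) - 55) = (-317 + 345)*(-(-8)*I*sqrt(2) - 55) = 28*(-(-8)*I*sqrt(2) - 55) = 28*(8*I*sqrt(2) - 55) = 28*(-55 + 8*I*sqrt(2)) = -1540 + 224*I*sqrt(2)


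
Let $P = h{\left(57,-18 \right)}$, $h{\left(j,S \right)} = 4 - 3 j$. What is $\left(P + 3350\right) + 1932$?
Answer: $5115$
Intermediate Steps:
$P = -167$ ($P = 4 - 171 = -167$)
$\left(P + 3350\right) + 1932 = \left(-167 + 3350\right) + 1932 = 3183 + 1932 = 5115$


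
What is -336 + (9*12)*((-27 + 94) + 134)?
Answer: 21372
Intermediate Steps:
-336 + (9*12)*((-27 + 94) + 134) = -336 + 108*(67 + 134) = -336 + 108*201 = -336 + 21708 = 21372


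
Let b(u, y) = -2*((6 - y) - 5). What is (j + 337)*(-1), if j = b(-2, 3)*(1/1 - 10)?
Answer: -301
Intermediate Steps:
b(u, y) = -2 + 2*y (b(u, y) = -2*(1 - y) = -2 + 2*y)
j = -36 (j = (-2 + 2*3)*(1/1 - 10) = (-2 + 6)*(1 - 10) = 4*(-9) = -36)
(j + 337)*(-1) = (-36 + 337)*(-1) = 301*(-1) = -301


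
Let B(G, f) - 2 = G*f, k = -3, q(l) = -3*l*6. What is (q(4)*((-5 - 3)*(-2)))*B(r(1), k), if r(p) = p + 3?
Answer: 11520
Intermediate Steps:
r(p) = 3 + p
q(l) = -18*l
B(G, f) = 2 + G*f
(q(4)*((-5 - 3)*(-2)))*B(r(1), k) = ((-18*4)*((-5 - 3)*(-2)))*(2 + (3 + 1)*(-3)) = (-(-576)*(-2))*(2 + 4*(-3)) = (-72*16)*(2 - 12) = -1152*(-10) = 11520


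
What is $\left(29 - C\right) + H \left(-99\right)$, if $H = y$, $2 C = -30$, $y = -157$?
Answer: $15587$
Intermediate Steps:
$C = -15$ ($C = \frac{1}{2} \left(-30\right) = -15$)
$H = -157$
$\left(29 - C\right) + H \left(-99\right) = \left(29 - -15\right) - -15543 = \left(29 + 15\right) + 15543 = 44 + 15543 = 15587$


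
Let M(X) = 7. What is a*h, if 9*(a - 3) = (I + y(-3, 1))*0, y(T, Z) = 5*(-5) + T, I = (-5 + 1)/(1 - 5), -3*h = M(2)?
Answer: -7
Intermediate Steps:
h = -7/3 (h = -⅓*7 = -7/3 ≈ -2.3333)
I = 1 (I = -4/(-4) = -4*(-¼) = 1)
y(T, Z) = -25 + T
a = 3 (a = 3 + ((1 + (-25 - 3))*0)/9 = 3 + ((1 - 28)*0)/9 = 3 + (-27*0)/9 = 3 + (⅑)*0 = 3 + 0 = 3)
a*h = 3*(-7/3) = -7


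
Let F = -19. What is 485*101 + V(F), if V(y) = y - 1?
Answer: 48965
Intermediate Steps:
V(y) = -1 + y
485*101 + V(F) = 485*101 + (-1 - 19) = 48985 - 20 = 48965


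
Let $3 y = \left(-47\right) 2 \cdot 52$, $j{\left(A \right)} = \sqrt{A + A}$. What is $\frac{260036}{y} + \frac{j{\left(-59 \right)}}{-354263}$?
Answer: $- \frac{195027}{1222} - \frac{i \sqrt{118}}{354263} \approx -159.6 - 3.0663 \cdot 10^{-5} i$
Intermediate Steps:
$j{\left(A \right)} = \sqrt{2} \sqrt{A}$ ($j{\left(A \right)} = \sqrt{2 A} = \sqrt{2} \sqrt{A}$)
$y = - \frac{4888}{3}$ ($y = \frac{\left(-47\right) 2 \cdot 52}{3} = \frac{\left(-94\right) 52}{3} = \frac{1}{3} \left(-4888\right) = - \frac{4888}{3} \approx -1629.3$)
$\frac{260036}{y} + \frac{j{\left(-59 \right)}}{-354263} = \frac{260036}{- \frac{4888}{3}} + \frac{\sqrt{2} \sqrt{-59}}{-354263} = 260036 \left(- \frac{3}{4888}\right) + \sqrt{2} i \sqrt{59} \left(- \frac{1}{354263}\right) = - \frac{195027}{1222} + i \sqrt{118} \left(- \frac{1}{354263}\right) = - \frac{195027}{1222} - \frac{i \sqrt{118}}{354263}$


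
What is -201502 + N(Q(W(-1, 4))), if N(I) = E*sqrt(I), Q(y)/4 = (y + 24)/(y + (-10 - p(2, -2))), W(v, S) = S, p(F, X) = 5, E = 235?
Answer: -201502 + 940*I*sqrt(77)/11 ≈ -2.015e+5 + 749.86*I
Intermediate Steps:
Q(y) = 4*(24 + y)/(-15 + y) (Q(y) = 4*((y + 24)/(y + (-10 - 1*5))) = 4*((24 + y)/(y + (-10 - 5))) = 4*((24 + y)/(y - 15)) = 4*((24 + y)/(-15 + y)) = 4*(24 + y)/(-15 + y))
N(I) = 235*sqrt(I)
-201502 + N(Q(W(-1, 4))) = -201502 + 235*sqrt(4*(24 + 4)/(-15 + 4)) = -201502 + 235*sqrt(4*28/(-11)) = -201502 + 235*sqrt(4*(-1/11)*28) = -201502 + 235*sqrt(-112/11) = -201502 + 235*(4*I*sqrt(77)/11) = -201502 + 940*I*sqrt(77)/11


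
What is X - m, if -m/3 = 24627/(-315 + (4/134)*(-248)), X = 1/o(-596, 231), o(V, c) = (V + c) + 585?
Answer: -1088984339/4752220 ≈ -229.15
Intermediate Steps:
o(V, c) = 585 + V + c
X = 1/220 (X = 1/(585 - 596 + 231) = 1/220 ≈ 0.0045455)
m = 4950027/21601 (m = -73881/(-315 + (4/134)*(-248)) = -73881/(-315 + (4*(1/134))*(-248)) = -73881/(-315 + (2/67)*(-248)) = -73881/(-315 - 496/67) = -73881/(-21601/67) = -73881*(-67)/21601 = -3*(-1650009/21601) = 4950027/21601 ≈ 229.16)
X - m = 1/220 - 1*4950027/21601 = 1/220 - 4950027/21601 = -1088984339/4752220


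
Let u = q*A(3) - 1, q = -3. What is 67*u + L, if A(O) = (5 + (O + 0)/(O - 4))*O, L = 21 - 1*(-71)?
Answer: -1181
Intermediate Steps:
L = 92 (L = 21 + 71 = 92)
A(O) = O*(5 + O/(-4 + O)) (A(O) = (5 + O/(-4 + O))*O = O*(5 + O/(-4 + O)))
u = -19 (u = -6*3*(-10 + 3*3)/(-4 + 3) - 1 = -6*3*(-10 + 9)/(-1) - 1 = -6*3*(-1)*(-1) - 1 = -3*6 - 1 = -18 - 1 = -19)
67*u + L = 67*(-19) + 92 = -1273 + 92 = -1181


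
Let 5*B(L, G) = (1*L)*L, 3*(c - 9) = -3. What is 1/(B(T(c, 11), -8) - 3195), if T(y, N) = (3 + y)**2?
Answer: -5/1334 ≈ -0.0037481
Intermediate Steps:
c = 8 (c = 9 + (1/3)*(-3) = 9 - 1 = 8)
B(L, G) = L**2/5 (B(L, G) = ((1*L)*L)/5 = (L*L)/5 = L**2/5)
1/(B(T(c, 11), -8) - 3195) = 1/(((3 + 8)**2)**2/5 - 3195) = 1/((11**2)**2/5 - 3195) = 1/((1/5)*121**2 - 3195) = 1/((1/5)*14641 - 3195) = 1/(14641/5 - 3195) = 1/(-1334/5) = -5/1334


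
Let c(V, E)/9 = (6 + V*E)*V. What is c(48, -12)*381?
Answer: -93817440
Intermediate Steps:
c(V, E) = 9*V*(6 + E*V) (c(V, E) = 9*((6 + V*E)*V) = 9*((6 + E*V)*V) = 9*(V*(6 + E*V)) = 9*V*(6 + E*V))
c(48, -12)*381 = (9*48*(6 - 12*48))*381 = (9*48*(6 - 576))*381 = (9*48*(-570))*381 = -246240*381 = -93817440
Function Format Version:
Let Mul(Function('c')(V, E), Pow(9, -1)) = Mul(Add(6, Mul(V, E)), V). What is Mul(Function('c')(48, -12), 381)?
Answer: -93817440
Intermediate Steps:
Function('c')(V, E) = Mul(9, V, Add(6, Mul(E, V))) (Function('c')(V, E) = Mul(9, Mul(Add(6, Mul(V, E)), V)) = Mul(9, Mul(Add(6, Mul(E, V)), V)) = Mul(9, Mul(V, Add(6, Mul(E, V)))) = Mul(9, V, Add(6, Mul(E, V))))
Mul(Function('c')(48, -12), 381) = Mul(Mul(9, 48, Add(6, Mul(-12, 48))), 381) = Mul(Mul(9, 48, Add(6, -576)), 381) = Mul(Mul(9, 48, -570), 381) = Mul(-246240, 381) = -93817440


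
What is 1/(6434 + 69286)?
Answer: 1/75720 ≈ 1.3207e-5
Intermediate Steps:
1/(6434 + 69286) = 1/75720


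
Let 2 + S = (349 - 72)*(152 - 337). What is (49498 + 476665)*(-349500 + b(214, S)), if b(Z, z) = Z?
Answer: -183781369618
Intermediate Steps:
S = -51247 (S = -2 + (349 - 72)*(152 - 337) = -2 + 277*(-185) = -2 - 51245 = -51247)
(49498 + 476665)*(-349500 + b(214, S)) = (49498 + 476665)*(-349500 + 214) = 526163*(-349286) = -183781369618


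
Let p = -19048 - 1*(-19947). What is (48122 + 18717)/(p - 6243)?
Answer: -66839/5344 ≈ -12.507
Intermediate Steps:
p = 899 (p = -19048 + 19947 = 899)
(48122 + 18717)/(p - 6243) = (48122 + 18717)/(899 - 6243) = 66839/(-5344) = 66839*(-1/5344) = -66839/5344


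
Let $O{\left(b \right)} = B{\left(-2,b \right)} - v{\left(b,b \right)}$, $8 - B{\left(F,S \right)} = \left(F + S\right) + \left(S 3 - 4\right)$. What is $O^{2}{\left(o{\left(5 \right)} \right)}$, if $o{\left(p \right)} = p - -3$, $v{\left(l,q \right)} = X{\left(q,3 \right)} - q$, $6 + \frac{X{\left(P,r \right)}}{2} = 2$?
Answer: $4$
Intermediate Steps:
$X{\left(P,r \right)} = -8$ ($X{\left(P,r \right)} = -12 + 2 \cdot 2 = -12 + 4 = -8$)
$v{\left(l,q \right)} = -8 - q$
$B{\left(F,S \right)} = 12 - F - 4 S$ ($B{\left(F,S \right)} = 8 - \left(\left(F + S\right) + \left(S 3 - 4\right)\right) = 8 - \left(\left(F + S\right) + \left(3 S - 4\right)\right) = 8 - \left(\left(F + S\right) + \left(-4 + 3 S\right)\right) = 8 - \left(-4 + F + 4 S\right) = 12 - F - 4 S$)
$o{\left(p \right)} = 3 + p$ ($o{\left(p \right)} = p + 3 = 3 + p$)
$O{\left(b \right)} = 22 - 3 b$ ($O{\left(b \right)} = \left(12 - -2 - 4 b\right) - \left(-8 - b\right) = \left(12 + 2 - 4 b\right) + \left(8 + b\right) = \left(14 - 4 b\right) + \left(8 + b\right) = 22 - 3 b$)
$O^{2}{\left(o{\left(5 \right)} \right)} = \left(22 - 3 \left(3 + 5\right)\right)^{2} = \left(22 - 24\right)^{2} = \left(-2\right)^{2} = 4$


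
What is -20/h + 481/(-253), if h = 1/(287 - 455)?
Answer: 849599/253 ≈ 3358.1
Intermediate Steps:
h = -1/168 (h = 1/(-168) = -1/168 ≈ -0.0059524)
-20/h + 481/(-253) = -20/(-1/168) + 481/(-253) = -20*(-168) + 481*(-1/253) = 3360 - 481/253 = 849599/253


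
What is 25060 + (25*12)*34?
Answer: 35260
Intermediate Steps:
25060 + (25*12)*34 = 25060 + 300*34 = 25060 + 10200 = 35260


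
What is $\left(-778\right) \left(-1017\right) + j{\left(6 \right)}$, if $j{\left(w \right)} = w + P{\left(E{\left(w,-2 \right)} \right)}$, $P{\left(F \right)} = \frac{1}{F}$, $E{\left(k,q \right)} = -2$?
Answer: $\frac{1582463}{2} \approx 7.9123 \cdot 10^{5}$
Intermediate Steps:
$j{\left(w \right)} = - \frac{1}{2} + w$ ($j{\left(w \right)} = w + \frac{1}{-2} = w - \frac{1}{2} = - \frac{1}{2} + w$)
$\left(-778\right) \left(-1017\right) + j{\left(6 \right)} = \left(-778\right) \left(-1017\right) + \left(- \frac{1}{2} + 6\right) = 791226 + \frac{11}{2} = \frac{1582463}{2}$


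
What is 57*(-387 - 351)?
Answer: -42066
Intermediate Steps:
57*(-387 - 351) = 57*(-738) = -42066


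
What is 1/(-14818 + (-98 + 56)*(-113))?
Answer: -1/10072 ≈ -9.9285e-5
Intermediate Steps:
1/(-14818 + (-98 + 56)*(-113)) = 1/(-14818 - 42*(-113)) = 1/(-14818 + 4746) = 1/(-10072) = -1/10072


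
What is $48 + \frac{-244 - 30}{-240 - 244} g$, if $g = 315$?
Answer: $\frac{54771}{242} \approx 226.33$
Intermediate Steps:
$48 + \frac{-244 - 30}{-240 - 244} g = 48 + \frac{-244 - 30}{-240 - 244} \cdot 315 = 48 + - \frac{274}{-484} \cdot 315 = 48 + \left(-274\right) \left(- \frac{1}{484}\right) 315 = 48 + \frac{137}{242} \cdot 315 = 48 + \frac{43155}{242} = \frac{54771}{242}$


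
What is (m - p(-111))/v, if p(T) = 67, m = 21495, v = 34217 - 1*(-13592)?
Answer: 21428/47809 ≈ 0.44820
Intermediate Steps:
v = 47809 (v = 34217 + 13592 = 47809)
(m - p(-111))/v = (21495 - 1*67)/47809 = (21495 - 67)*(1/47809) = 21428*(1/47809) = 21428/47809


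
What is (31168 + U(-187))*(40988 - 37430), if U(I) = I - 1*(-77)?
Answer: 110504364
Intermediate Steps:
U(I) = 77 + I (U(I) = I + 77 = 77 + I)
(31168 + U(-187))*(40988 - 37430) = (31168 + (77 - 187))*(40988 - 37430) = (31168 - 110)*3558 = 31058*3558 = 110504364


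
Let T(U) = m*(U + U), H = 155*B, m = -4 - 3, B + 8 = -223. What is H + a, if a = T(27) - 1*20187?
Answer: -56370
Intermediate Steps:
B = -231 (B = -8 - 223 = -231)
m = -7
H = -35805 (H = 155*(-231) = -35805)
T(U) = -14*U (T(U) = -7*(U + U) = -14*U)
a = -20565 (a = -14*27 - 1*20187 = -378 - 20187 = -20565)
H + a = -35805 - 20565 = -56370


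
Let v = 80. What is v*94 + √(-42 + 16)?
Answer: 7520 + I*√26 ≈ 7520.0 + 5.099*I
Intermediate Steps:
v*94 + √(-42 + 16) = 80*94 + √(-42 + 16) = 7520 + √(-26) = 7520 + I*√26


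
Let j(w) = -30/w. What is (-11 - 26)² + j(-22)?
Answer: 15074/11 ≈ 1370.4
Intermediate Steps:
(-11 - 26)² + j(-22) = (-11 - 26)² - 30/(-22) = (-37)² - 30*(-1/22) = 1369 + 15/11 = 15074/11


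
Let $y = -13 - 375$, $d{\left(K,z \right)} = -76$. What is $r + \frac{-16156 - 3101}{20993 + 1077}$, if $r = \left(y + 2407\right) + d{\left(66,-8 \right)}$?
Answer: $\frac{42862753}{22070} \approx 1942.1$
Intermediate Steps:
$y = -388$ ($y = -13 - 375 = -388$)
$r = 1943$ ($r = \left(-388 + 2407\right) - 76 = 2019 - 76 = 1943$)
$r + \frac{-16156 - 3101}{20993 + 1077} = 1943 + \frac{-16156 - 3101}{20993 + 1077} = 1943 - \frac{19257}{22070} = \frac{42862753}{22070}$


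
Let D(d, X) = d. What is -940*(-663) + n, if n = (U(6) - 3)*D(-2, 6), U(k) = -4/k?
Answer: 1869682/3 ≈ 6.2323e+5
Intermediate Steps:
n = 22/3 (n = (-4/6 - 3)*(-2) = (-4*1/6 - 3)*(-2) = (-2/3 - 3)*(-2) = -11/3*(-2) = 22/3 ≈ 7.3333)
-940*(-663) + n = -940*(-663) + 22/3 = 623220 + 22/3 = 1869682/3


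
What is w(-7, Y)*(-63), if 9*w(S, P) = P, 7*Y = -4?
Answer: 4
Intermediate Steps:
Y = -4/7 (Y = (⅐)*(-4) = -4/7 ≈ -0.57143)
w(S, P) = P/9
w(-7, Y)*(-63) = ((⅑)*(-4/7))*(-63) = -4/63*(-63) = 4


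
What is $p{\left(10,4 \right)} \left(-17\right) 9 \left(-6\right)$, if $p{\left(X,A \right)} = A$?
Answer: $3672$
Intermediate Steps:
$p{\left(10,4 \right)} \left(-17\right) 9 \left(-6\right) = 4 \left(-17\right) 9 \left(-6\right) = \left(-68\right) \left(-54\right) = 3672$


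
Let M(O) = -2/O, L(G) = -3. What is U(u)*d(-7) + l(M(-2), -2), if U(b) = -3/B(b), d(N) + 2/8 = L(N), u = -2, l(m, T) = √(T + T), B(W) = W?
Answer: -39/8 + 2*I ≈ -4.875 + 2.0*I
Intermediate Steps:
l(m, T) = √2*√T (l(m, T) = √(2*T) = √2*√T)
d(N) = -13/4 (d(N) = -¼ - 3 = -13/4)
U(b) = -3/b
U(u)*d(-7) + l(M(-2), -2) = -3/(-2)*(-13/4) + √2*√(-2) = -3*(-½)*(-13/4) + √2*(I*√2) = (3/2)*(-13/4) + 2*I = -39/8 + 2*I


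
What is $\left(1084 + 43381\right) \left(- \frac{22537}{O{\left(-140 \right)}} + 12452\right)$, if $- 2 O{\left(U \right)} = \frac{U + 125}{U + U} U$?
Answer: $\frac{859348376}{3} \approx 2.8645 \cdot 10^{8}$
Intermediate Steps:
$O{\left(U \right)} = - \frac{125}{4} - \frac{U}{4}$ ($O{\left(U \right)} = - \frac{\frac{U + 125}{U + U} U}{2} = - \frac{\frac{125 + U}{2 U} U}{2} = - \frac{\frac{125}{2} + \frac{U}{2}}{2} = - \frac{125}{4} - \frac{U}{4}$)
$\left(1084 + 43381\right) \left(- \frac{22537}{O{\left(-140 \right)}} + 12452\right) = \left(1084 + 43381\right) \left(- \frac{22537}{- \frac{125}{4} - -35} + 12452\right) = 44465 \left(- \frac{22537}{- \frac{125}{4} + 35} + 12452\right) = 44465 \left(- \frac{22537}{\frac{15}{4}} + 12452\right) = 44465 \left(\left(-22537\right) \frac{4}{15} + 12452\right) = 44465 \left(- \frac{90148}{15} + 12452\right) = 44465 \cdot \frac{96632}{15} = \frac{859348376}{3}$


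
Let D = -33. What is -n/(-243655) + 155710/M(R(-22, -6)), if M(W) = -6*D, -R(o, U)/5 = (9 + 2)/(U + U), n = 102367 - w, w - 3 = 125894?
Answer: 3793486111/4824369 ≈ 786.32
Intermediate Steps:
w = 125897 (w = 3 + 125894 = 125897)
n = -23530 (n = 102367 - 1*125897 = 102367 - 125897 = -23530)
R(o, U) = -55/(2*U) (R(o, U) = -5*(9 + 2)/(U + U) = -55/(2*U))
M(W) = 198 (M(W) = -6*(-33) = 198)
-n/(-243655) + 155710/M(R(-22, -6)) = -1*(-23530)/(-243655) + 155710/198 = 23530*(-1/243655) + 155710*(1/198) = -4706/48731 + 77855/99 = 3793486111/4824369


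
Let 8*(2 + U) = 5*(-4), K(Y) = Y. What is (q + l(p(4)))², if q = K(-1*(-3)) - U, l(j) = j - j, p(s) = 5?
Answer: 225/4 ≈ 56.250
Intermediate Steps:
U = -9/2 (U = -2 + (5*(-4))/8 = -2 + (⅛)*(-20) = -2 - 5/2 = -9/2 ≈ -4.5000)
l(j) = 0
q = 15/2 (q = -1*(-3) - 1*(-9/2) = 3 + 9/2 = 15/2 ≈ 7.5000)
(q + l(p(4)))² = (15/2 + 0)² = (15/2)² = 225/4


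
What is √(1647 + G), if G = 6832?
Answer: √8479 ≈ 92.082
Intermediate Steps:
√(1647 + G) = √(1647 + 6832) = √8479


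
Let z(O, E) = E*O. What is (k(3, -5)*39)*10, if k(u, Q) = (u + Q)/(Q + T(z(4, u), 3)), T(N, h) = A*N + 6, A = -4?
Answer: 780/47 ≈ 16.596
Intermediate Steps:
T(N, h) = 6 - 4*N (T(N, h) = -4*N + 6 = 6 - 4*N)
k(u, Q) = (Q + u)/(6 + Q - 16*u) (k(u, Q) = (u + Q)/(Q + (6 - 4*u*4)) = (Q + u)/(Q + (6 - 16*u)) = (Q + u)/(6 + Q - 16*u))
(k(3, -5)*39)*10 = (((-5 + 3)/(6 - 5 - 16*3))*39)*10 = ((-2/(6 - 5 - 48))*39)*10 = ((-2/(-47))*39)*10 = (-1/47*(-2)*39)*10 = ((2/47)*39)*10 = (78/47)*10 = 780/47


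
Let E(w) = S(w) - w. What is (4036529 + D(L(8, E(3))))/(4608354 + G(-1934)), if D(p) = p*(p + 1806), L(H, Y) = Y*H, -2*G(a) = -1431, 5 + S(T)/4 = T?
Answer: 2590230/3072713 ≈ 0.84298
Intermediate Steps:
S(T) = -20 + 4*T
G(a) = 1431/2 (G(a) = -1/2*(-1431) = 1431/2)
E(w) = -20 + 3*w (E(w) = (-20 + 4*w) - w = -20 + 3*w)
L(H, Y) = H*Y
D(p) = p*(1806 + p)
(4036529 + D(L(8, E(3))))/(4608354 + G(-1934)) = (4036529 + (8*(-20 + 3*3))*(1806 + 8*(-20 + 3*3)))/(4608354 + 1431/2) = (4036529 + (8*(-20 + 9))*(1806 + 8*(-20 + 9)))/(9218139/2) = (4036529 + (8*(-11))*(1806 + 8*(-11)))*(2/9218139) = (4036529 - 88*(1806 - 88))*(2/9218139) = (4036529 - 88*1718)*(2/9218139) = (4036529 - 151184)*(2/9218139) = 3885345*(2/9218139) = 2590230/3072713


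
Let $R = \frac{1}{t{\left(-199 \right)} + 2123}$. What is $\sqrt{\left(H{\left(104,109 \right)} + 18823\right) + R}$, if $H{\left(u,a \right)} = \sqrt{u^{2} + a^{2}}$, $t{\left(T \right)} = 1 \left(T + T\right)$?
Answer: $\frac{\sqrt{2240407644 + 119025 \sqrt{22697}}}{345} \approx 137.74$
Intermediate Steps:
$t{\left(T \right)} = 2 T$ ($t{\left(T \right)} = 1 \cdot 2 T = 2 T$)
$H{\left(u,a \right)} = \sqrt{a^{2} + u^{2}}$
$R = \frac{1}{1725}$ ($R = \frac{1}{2 \left(-199\right) + 2123} = \frac{1}{-398 + 2123} = \frac{1}{1725} \approx 0.00057971$)
$\sqrt{\left(H{\left(104,109 \right)} + 18823\right) + R} = \sqrt{\left(\sqrt{109^{2} + 104^{2}} + 18823\right) + \frac{1}{1725}} = \sqrt{\left(\sqrt{11881 + 10816} + 18823\right) + \frac{1}{1725}} = \sqrt{\left(\sqrt{22697} + 18823\right) + \frac{1}{1725}} = \sqrt{\left(18823 + \sqrt{22697}\right) + \frac{1}{1725}} = \sqrt{\frac{32469676}{1725} + \sqrt{22697}}$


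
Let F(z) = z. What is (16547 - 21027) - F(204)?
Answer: -4684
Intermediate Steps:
(16547 - 21027) - F(204) = (16547 - 21027) - 1*204 = -4480 - 204 = -4684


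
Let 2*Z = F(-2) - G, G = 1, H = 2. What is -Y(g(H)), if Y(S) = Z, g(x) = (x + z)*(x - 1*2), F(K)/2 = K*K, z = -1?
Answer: -7/2 ≈ -3.5000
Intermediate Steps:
F(K) = 2*K² (F(K) = 2*(K*K) = 2*K²)
g(x) = (-1 + x)*(-2 + x) (g(x) = (x - 1)*(x - 1*2) = (-1 + x)*(x - 2) = (-1 + x)*(-2 + x))
Z = 7/2 (Z = (2*(-2)² - 1*1)/2 = (2*4 - 1)/2 = (8 - 1)/2 = (½)*7 = 7/2 ≈ 3.5000)
Y(S) = 7/2
-Y(g(H)) = -1*7/2 = -7/2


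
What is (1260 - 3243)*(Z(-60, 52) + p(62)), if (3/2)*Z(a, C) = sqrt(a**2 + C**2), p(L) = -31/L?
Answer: 1983/2 - 5288*sqrt(394) ≈ -1.0397e+5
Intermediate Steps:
Z(a, C) = 2*sqrt(C**2 + a**2)/3 (Z(a, C) = 2*sqrt(a**2 + C**2)/3 = 2*sqrt(C**2 + a**2)/3)
(1260 - 3243)*(Z(-60, 52) + p(62)) = (1260 - 3243)*(2*sqrt(52**2 + (-60)**2)/3 - 31/62) = -1983*(2*sqrt(2704 + 3600)/3 - 31*1/62) = -1983*(2*sqrt(6304)/3 - 1/2) = -1983*(2*(4*sqrt(394))/3 - 1/2) = -1983*(8*sqrt(394)/3 - 1/2) = -1983*(-1/2 + 8*sqrt(394)/3) = 1983/2 - 5288*sqrt(394)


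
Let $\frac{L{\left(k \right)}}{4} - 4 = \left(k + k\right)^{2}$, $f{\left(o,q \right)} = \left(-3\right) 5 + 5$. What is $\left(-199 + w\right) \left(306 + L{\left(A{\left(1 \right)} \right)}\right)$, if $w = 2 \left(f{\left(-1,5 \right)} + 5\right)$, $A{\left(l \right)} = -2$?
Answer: $-80674$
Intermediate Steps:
$f{\left(o,q \right)} = -10$ ($f{\left(o,q \right)} = -15 + 5 = -10$)
$w = -10$ ($w = 2 \left(-10 + 5\right) = 2 \left(-5\right) = -10$)
$L{\left(k \right)} = 16 + 16 k^{2}$ ($L{\left(k \right)} = 16 + 4 \left(k + k\right)^{2} = 16 + 4 \left(2 k\right)^{2} = 16 + 4 \cdot 4 k^{2} = 16 + 16 k^{2}$)
$\left(-199 + w\right) \left(306 + L{\left(A{\left(1 \right)} \right)}\right) = \left(-199 - 10\right) \left(306 + \left(16 + 16 \left(-2\right)^{2}\right)\right) = - 209 \left(306 + \left(16 + 16 \cdot 4\right)\right) = - 209 \left(306 + \left(16 + 64\right)\right) = - 209 \left(306 + 80\right) = \left(-209\right) 386 = -80674$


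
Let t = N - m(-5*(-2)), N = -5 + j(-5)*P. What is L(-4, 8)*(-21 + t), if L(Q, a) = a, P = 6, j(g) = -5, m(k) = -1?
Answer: -440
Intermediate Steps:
N = -35 (N = -5 - 5*6 = -5 - 30 = -35)
t = -34 (t = -35 - 1*(-1) = -35 + 1 = -34)
L(-4, 8)*(-21 + t) = 8*(-21 - 34) = 8*(-55) = -440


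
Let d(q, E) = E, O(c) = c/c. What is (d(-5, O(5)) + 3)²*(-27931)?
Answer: -446896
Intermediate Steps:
O(c) = 1
(d(-5, O(5)) + 3)²*(-27931) = (1 + 3)²*(-27931) = 4²*(-27931) = 16*(-27931) = -446896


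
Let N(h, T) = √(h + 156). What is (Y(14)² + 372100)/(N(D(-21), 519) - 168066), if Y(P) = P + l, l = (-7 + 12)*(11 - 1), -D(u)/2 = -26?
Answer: -15806439234/7061545037 - 376196*√13/7061545037 ≈ -2.2386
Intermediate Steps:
D(u) = 52 (D(u) = -2*(-26) = 52)
l = 50 (l = 5*10 = 50)
Y(P) = 50 + P (Y(P) = P + 50 = 50 + P)
N(h, T) = √(156 + h)
(Y(14)² + 372100)/(N(D(-21), 519) - 168066) = ((50 + 14)² + 372100)/(√(156 + 52) - 168066) = (64² + 372100)/(√208 - 168066) = (4096 + 372100)/(4*√13 - 168066) = 376196/(-168066 + 4*√13)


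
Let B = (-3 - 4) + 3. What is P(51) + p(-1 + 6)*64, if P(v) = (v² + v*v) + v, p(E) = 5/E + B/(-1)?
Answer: 5573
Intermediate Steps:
B = -4 (B = -7 + 3 = -4)
p(E) = 4 + 5/E (p(E) = 5/E - 4/(-1) = 5/E - 4*(-1) = 5/E + 4 = 4 + 5/E)
P(v) = v + 2*v² (P(v) = (v² + v²) + v = 2*v² + v = v + 2*v²)
P(51) + p(-1 + 6)*64 = 51*(1 + 2*51) + (4 + 5/(-1 + 6))*64 = 51*(1 + 102) + (4 + 5/5)*64 = 51*103 + (4 + 5*(⅕))*64 = 5253 + (4 + 1)*64 = 5253 + 5*64 = 5253 + 320 = 5573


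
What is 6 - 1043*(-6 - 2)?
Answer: 8350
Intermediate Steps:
6 - 1043*(-6 - 2) = 6 - 1043*(-8) = 6 - 149*(-56) = 6 + 8344 = 8350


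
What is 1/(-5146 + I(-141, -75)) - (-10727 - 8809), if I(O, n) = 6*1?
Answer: 100415039/5140 ≈ 19536.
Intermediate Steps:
I(O, n) = 6
1/(-5146 + I(-141, -75)) - (-10727 - 8809) = 1/(-5146 + 6) - (-10727 - 8809) = 1/(-5140) - 1*(-19536) = -1/5140 + 19536 = 100415039/5140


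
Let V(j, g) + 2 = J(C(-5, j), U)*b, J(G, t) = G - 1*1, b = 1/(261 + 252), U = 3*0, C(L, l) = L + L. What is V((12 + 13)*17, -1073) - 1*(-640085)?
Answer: 328362568/513 ≈ 6.4008e+5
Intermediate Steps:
C(L, l) = 2*L
U = 0
b = 1/513 ≈ 0.0019493
J(G, t) = -1 + G (J(G, t) = G - 1 = -1 + G)
V(j, g) = -1037/513 (V(j, g) = -2 + (-1 + 2*(-5))*(1/513) = -2 + (-1 - 10)*(1/513) = -2 - 11*1/513 = -2 - 11/513 = -1037/513)
V((12 + 13)*17, -1073) - 1*(-640085) = -1037/513 - 1*(-640085) = -1037/513 + 640085 = 328362568/513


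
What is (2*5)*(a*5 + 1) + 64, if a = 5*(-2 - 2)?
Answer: -926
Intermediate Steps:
a = -20 (a = 5*(-4) = -20)
(2*5)*(a*5 + 1) + 64 = (2*5)*(-20*5 + 1) + 64 = 10*(-100 + 1) + 64 = 10*(-99) + 64 = -990 + 64 = -926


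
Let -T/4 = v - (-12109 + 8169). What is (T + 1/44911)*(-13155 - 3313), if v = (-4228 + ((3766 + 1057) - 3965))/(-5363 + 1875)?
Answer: 1270816307092403/4895299 ≈ 2.5960e+8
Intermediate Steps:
v = 1685/1744 (v = (-4228 + (4823 - 3965))/(-3488) = (-4228 + 858)*(-1/3488) = -3370*(-1/3488) = 1685/1744 ≈ 0.96617)
T = -6873045/436 (T = -4*(1685/1744 - (-12109 + 8169)) = -4*(1685/1744 - 1*(-3940)) = -4*(1685/1744 + 3940) = -4*6873045/1744 = -6873045/436 ≈ -15764.)
(T + 1/44911)*(-13155 - 3313) = (-6873045/436 + 1/44911)*(-13155 - 3313) = (-6873045/436 + 1/44911)*(-16468) = -308675323559/19581196*(-16468) = 1270816307092403/4895299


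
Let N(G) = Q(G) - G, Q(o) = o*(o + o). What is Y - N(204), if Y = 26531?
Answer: -56497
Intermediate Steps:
Q(o) = 2*o**2 (Q(o) = o*(2*o) = 2*o**2)
N(G) = -G + 2*G**2 (N(G) = 2*G**2 - G = -G + 2*G**2)
Y - N(204) = 26531 - 204*(-1 + 2*204) = 26531 - 204*(-1 + 408) = 26531 - 204*407 = 26531 - 1*83028 = 26531 - 83028 = -56497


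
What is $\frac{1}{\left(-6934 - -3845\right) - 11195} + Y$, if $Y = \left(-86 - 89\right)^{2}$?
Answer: $\frac{437447499}{14284} \approx 30625.0$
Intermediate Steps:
$Y = 30625$ ($Y = \left(-175\right)^{2} = 30625$)
$\frac{1}{\left(-6934 - -3845\right) - 11195} + Y = \frac{1}{\left(-6934 - -3845\right) - 11195} + 30625 = \frac{1}{\left(-6934 + 3845\right) - 11195} + 30625 = \frac{1}{-3089 - 11195} + 30625 = \frac{1}{-14284} + 30625 = - \frac{1}{14284} + 30625 = \frac{437447499}{14284}$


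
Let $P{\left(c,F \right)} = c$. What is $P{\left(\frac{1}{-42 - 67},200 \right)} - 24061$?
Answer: $- \frac{2622650}{109} \approx -24061.0$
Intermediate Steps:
$P{\left(\frac{1}{-42 - 67},200 \right)} - 24061 = \frac{1}{-42 - 67} - 24061 = \frac{1}{-109} - 24061 = - \frac{1}{109} - 24061 = - \frac{2622650}{109}$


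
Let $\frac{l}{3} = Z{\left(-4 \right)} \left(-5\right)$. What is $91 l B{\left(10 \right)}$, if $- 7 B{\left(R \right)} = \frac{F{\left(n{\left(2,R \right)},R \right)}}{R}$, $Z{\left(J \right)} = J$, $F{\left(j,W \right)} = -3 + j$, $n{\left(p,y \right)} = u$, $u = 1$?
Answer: $156$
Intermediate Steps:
$n{\left(p,y \right)} = 1$
$l = 60$ ($l = 3 \left(\left(-4\right) \left(-5\right)\right) = 3 \cdot 20 = 60$)
$B{\left(R \right)} = \frac{2}{7 R}$ ($B{\left(R \right)} = - \frac{\left(-3 + 1\right) \frac{1}{R}}{7} = - \frac{\left(-2\right) \frac{1}{R}}{7} = \frac{2}{7 R}$)
$91 l B{\left(10 \right)} = 91 \cdot 60 \frac{2}{7 \cdot 10} = 5460 \cdot \frac{2}{7} \cdot \frac{1}{10} = 5460 \cdot \frac{1}{35} = 156$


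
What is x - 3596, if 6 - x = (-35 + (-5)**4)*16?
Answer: -13030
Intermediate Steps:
x = -9434 (x = 6 - (-35 + (-5)**4)*16 = 6 - (-35 + 625)*16 = 6 - 590*16 = 6 - 1*9440 = 6 - 9440 = -9434)
x - 3596 = -9434 - 3596 = -13030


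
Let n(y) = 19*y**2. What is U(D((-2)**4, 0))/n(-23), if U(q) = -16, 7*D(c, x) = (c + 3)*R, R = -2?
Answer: -16/10051 ≈ -0.0015919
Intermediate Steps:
D(c, x) = -6/7 - 2*c/7 (D(c, x) = ((c + 3)*(-2))/7 = ((3 + c)*(-2))/7 = (-6 - 2*c)/7 = -6/7 - 2*c/7)
U(D((-2)**4, 0))/n(-23) = -16/(19*(-23)**2) = -16/(19*529) = -16/10051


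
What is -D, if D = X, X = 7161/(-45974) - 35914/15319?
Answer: 1760809595/704275706 ≈ 2.5002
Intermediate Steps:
X = -1760809595/704275706 (X = 7161*(-1/45974) - 35914*1/15319 = -7161/45974 - 35914/15319 = -1760809595/704275706 ≈ -2.5002)
D = -1760809595/704275706 ≈ -2.5002
-D = -1*(-1760809595/704275706) = 1760809595/704275706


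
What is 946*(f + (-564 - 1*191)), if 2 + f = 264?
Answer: -466378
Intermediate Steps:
f = 262 (f = -2 + 264 = 262)
946*(f + (-564 - 1*191)) = 946*(262 + (-564 - 1*191)) = 946*(262 + (-564 - 191)) = 946*(262 - 755) = 946*(-493) = -466378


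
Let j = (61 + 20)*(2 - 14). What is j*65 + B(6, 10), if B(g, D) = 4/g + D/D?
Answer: -189535/3 ≈ -63178.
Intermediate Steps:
j = -972 (j = 81*(-12) = -972)
B(g, D) = 1 + 4/g (B(g, D) = 4/g + 1 = 1 + 4/g)
j*65 + B(6, 10) = -972*65 + (4 + 6)/6 = -63180 + (1/6)*10 = -63180 + 5/3 = -189535/3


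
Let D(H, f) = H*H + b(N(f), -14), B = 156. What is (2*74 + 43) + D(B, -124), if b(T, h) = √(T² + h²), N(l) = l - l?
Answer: 24541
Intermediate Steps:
N(l) = 0
D(H, f) = 14 + H² (D(H, f) = H*H + √(0² + (-14)²) = H² + √(0 + 196) = H² + √196 = H² + 14 = 14 + H²)
(2*74 + 43) + D(B, -124) = (2*74 + 43) + (14 + 156²) = (148 + 43) + (14 + 24336) = 191 + 24350 = 24541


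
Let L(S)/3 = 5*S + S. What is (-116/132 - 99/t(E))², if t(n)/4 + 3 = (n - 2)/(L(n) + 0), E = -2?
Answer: 696273769/11778624 ≈ 59.113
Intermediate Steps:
L(S) = 18*S (L(S) = 3*(5*S + S) = 3*(6*S) = 18*S)
t(n) = -12 + 2*(-2 + n)/(9*n) (t(n) = -12 + 4*((n - 2)/(18*n + 0)) = -12 + 4*((-2 + n)/((18*n))) = -12 + 4*((-2 + n)*(1/(18*n))) = -12 + 4*((-2 + n)/(18*n)) = -12 + 2*(-2 + n)/(9*n))
(-116/132 - 99/t(E))² = (-116/132 - 99*(-9/(-2 - 53*(-2))))² = (-116*1/132 - 99*(-9/(-2 + 106)))² = (-29/33 - 99/((2/9)*(-½)*104))² = (-29/33 - 99/(-104/9))² = (-29/33 - 99*(-9/104))² = (-29/33 + 891/104)² = (26387/3432)² = 696273769/11778624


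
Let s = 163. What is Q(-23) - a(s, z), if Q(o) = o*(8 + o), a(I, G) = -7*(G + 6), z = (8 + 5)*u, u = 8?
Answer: 1115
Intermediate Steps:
z = 104 (z = (8 + 5)*8 = 13*8 = 104)
a(I, G) = -42 - 7*G (a(I, G) = -7*(6 + G) = -42 - 7*G)
Q(-23) - a(s, z) = -23*(8 - 23) - (-42 - 7*104) = -23*(-15) - (-42 - 728) = 345 - 1*(-770) = 345 + 770 = 1115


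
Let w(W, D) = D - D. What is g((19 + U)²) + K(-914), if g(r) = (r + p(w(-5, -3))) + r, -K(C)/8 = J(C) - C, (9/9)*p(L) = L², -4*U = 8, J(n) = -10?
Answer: -6654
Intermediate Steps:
w(W, D) = 0
U = -2 (U = -¼*8 = -2)
p(L) = L²
K(C) = 80 + 8*C (K(C) = -8*(-10 - C) = 80 + 8*C)
g(r) = 2*r (g(r) = (r + 0²) + r = (r + 0) + r = r + r = 2*r)
g((19 + U)²) + K(-914) = 2*(19 - 2)² + (80 + 8*(-914)) = 2*17² + (80 - 7312) = 2*289 - 7232 = 578 - 7232 = -6654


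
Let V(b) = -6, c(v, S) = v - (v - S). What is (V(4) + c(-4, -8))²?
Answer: 196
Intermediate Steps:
c(v, S) = S (c(v, S) = v + (S - v) = S)
(V(4) + c(-4, -8))² = (-6 - 8)² = (-14)² = 196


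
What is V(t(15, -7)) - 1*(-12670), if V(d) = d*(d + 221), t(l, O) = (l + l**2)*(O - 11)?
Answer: 17720350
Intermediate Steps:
t(l, O) = (-11 + O)*(l + l**2) (t(l, O) = (l + l**2)*(-11 + O) = (-11 + O)*(l + l**2))
V(d) = d*(221 + d)
V(t(15, -7)) - 1*(-12670) = (15*(-11 - 7 - 11*15 - 7*15))*(221 + 15*(-11 - 7 - 11*15 - 7*15)) - 1*(-12670) = (15*(-11 - 7 - 165 - 105))*(221 + 15*(-11 - 7 - 165 - 105)) + 12670 = (15*(-288))*(221 + 15*(-288)) + 12670 = -4320*(221 - 4320) + 12670 = -4320*(-4099) + 12670 = 17707680 + 12670 = 17720350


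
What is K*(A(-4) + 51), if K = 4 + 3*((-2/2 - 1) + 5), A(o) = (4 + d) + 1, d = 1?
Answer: 741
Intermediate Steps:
A(o) = 6 (A(o) = (4 + 1) + 1 = 5 + 1 = 6)
K = 13 (K = 4 + 3*((-2*1/2 - 1) + 5) = 4 + 3*((-1 - 1) + 5) = 4 + 3*(-2 + 5) = 4 + 3*3 = 4 + 9 = 13)
K*(A(-4) + 51) = 13*(6 + 51) = 13*57 = 741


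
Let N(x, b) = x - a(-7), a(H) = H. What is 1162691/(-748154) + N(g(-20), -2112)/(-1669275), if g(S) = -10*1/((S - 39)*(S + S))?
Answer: -229021037846077/147367222665300 ≈ -1.5541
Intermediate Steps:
g(S) = -5/(S*(-39 + S)) (g(S) = -10*1/(2*S*(-39 + S)) = -5/(S*(-39 + S)))
N(x, b) = 7 + x (N(x, b) = x - 1*(-7) = x + 7 = 7 + x)
1162691/(-748154) + N(g(-20), -2112)/(-1669275) = 1162691/(-748154) + (7 - 5/(-20*(-39 - 20)))/(-1669275) = 1162691*(-1/748154) + (7 - 5*(-1/20)/(-59))*(-1/1669275) = -1162691/748154 + (7 - 5*(-1/20)*(-1/59))*(-1/1669275) = -1162691/748154 + (7 - 1/236)*(-1/1669275) = -1162691/748154 + (1651/236)*(-1/1669275) = -1162691/748154 - 1651/393948900 = -229021037846077/147367222665300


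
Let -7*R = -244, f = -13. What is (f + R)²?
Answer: 23409/49 ≈ 477.73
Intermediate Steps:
R = 244/7 (R = -⅐*(-244) = 244/7 ≈ 34.857)
(f + R)² = (-13 + 244/7)² = (153/7)² = 23409/49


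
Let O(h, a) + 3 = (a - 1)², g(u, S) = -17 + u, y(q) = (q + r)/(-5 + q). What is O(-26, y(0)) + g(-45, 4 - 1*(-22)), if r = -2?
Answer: -1616/25 ≈ -64.640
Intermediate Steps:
y(q) = (-2 + q)/(-5 + q) (y(q) = (q - 2)/(-5 + q) = (-2 + q)/(-5 + q))
O(h, a) = -3 + (-1 + a)² (O(h, a) = -3 + (a - 1)² = -3 + (-1 + a)²)
O(-26, y(0)) + g(-45, 4 - 1*(-22)) = (-3 + (-1 + (-2 + 0)/(-5 + 0))²) + (-17 - 45) = (-3 + (-1 - 2/(-5))²) - 62 = (-3 + (-1 - ⅕*(-2))²) - 62 = (-3 + (-1 + ⅖)²) - 62 = (-3 + (-⅗)²) - 62 = (-3 + 9/25) - 62 = -66/25 - 62 = -1616/25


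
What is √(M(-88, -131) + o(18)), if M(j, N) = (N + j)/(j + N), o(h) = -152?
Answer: I*√151 ≈ 12.288*I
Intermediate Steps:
M(j, N) = 1 (M(j, N) = (N + j)/(N + j) = 1)
√(M(-88, -131) + o(18)) = √(1 - 152) = √(-151) = I*√151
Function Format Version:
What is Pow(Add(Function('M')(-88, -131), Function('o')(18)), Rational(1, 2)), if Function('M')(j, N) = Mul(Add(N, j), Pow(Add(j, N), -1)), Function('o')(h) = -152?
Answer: Mul(I, Pow(151, Rational(1, 2))) ≈ Mul(12.288, I)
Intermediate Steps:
Function('M')(j, N) = 1 (Function('M')(j, N) = Mul(Add(N, j), Pow(Add(N, j), -1)) = 1)
Pow(Add(Function('M')(-88, -131), Function('o')(18)), Rational(1, 2)) = Pow(Add(1, -152), Rational(1, 2)) = Pow(-151, Rational(1, 2)) = Mul(I, Pow(151, Rational(1, 2)))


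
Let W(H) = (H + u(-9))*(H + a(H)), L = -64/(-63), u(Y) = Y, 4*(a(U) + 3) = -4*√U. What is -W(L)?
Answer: -62875/3969 - 4024*√7/1323 ≈ -23.889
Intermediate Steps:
a(U) = -3 - √U (a(U) = -3 + (-4*√U)/4 = -3 - √U)
L = 64/63 (L = -64*(-1/63) = 64/63 ≈ 1.0159)
W(H) = (-9 + H)*(-3 + H - √H) (W(H) = (H - 9)*(H + (-3 - √H)) = (-9 + H)*(-3 + H - √H))
-W(L) = -(27 + (64/63)² - (64/63)^(3/2) - 12*64/63 + 9*√(64/63)) = -(27 + 4096/3969 - 512*√7/1323 - 256/21 + 9*(8*√7/21)) = -(27 + 4096/3969 - 512*√7/1323 - 256/21 + 24*√7/7) = -(62875/3969 + 4024*√7/1323) = -62875/3969 - 4024*√7/1323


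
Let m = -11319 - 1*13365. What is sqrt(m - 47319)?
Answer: I*sqrt(72003) ≈ 268.33*I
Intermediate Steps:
m = -24684 (m = -11319 - 13365 = -24684)
sqrt(m - 47319) = sqrt(-24684 - 47319) = sqrt(-72003) = I*sqrt(72003)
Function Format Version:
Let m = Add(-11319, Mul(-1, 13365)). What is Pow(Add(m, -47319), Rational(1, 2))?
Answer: Mul(I, Pow(72003, Rational(1, 2))) ≈ Mul(268.33, I)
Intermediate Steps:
m = -24684 (m = Add(-11319, -13365) = -24684)
Pow(Add(m, -47319), Rational(1, 2)) = Pow(Add(-24684, -47319), Rational(1, 2)) = Pow(-72003, Rational(1, 2)) = Mul(I, Pow(72003, Rational(1, 2)))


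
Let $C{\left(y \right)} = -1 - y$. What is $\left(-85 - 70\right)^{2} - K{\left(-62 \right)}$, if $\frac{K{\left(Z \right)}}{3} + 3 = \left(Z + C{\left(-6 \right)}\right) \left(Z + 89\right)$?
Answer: $28651$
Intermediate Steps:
$K{\left(Z \right)} = -9 + 3 \left(5 + Z\right) \left(89 + Z\right)$ ($K{\left(Z \right)} = -9 + 3 \left(Z - -5\right) \left(Z + 89\right) = -9 + 3 \left(Z + \left(-1 + 6\right)\right) \left(89 + Z\right) = -9 + 3 \left(Z + 5\right) \left(89 + Z\right) = -9 + 3 \left(5 + Z\right) \left(89 + Z\right)$)
$\left(-85 - 70\right)^{2} - K{\left(-62 \right)} = \left(-85 - 70\right)^{2} - \left(1326 + 3 \left(-62\right)^{2} + 282 \left(-62\right)\right) = \left(-155\right)^{2} - \left(1326 + 3 \cdot 3844 - 17484\right) = 24025 - \left(1326 + 11532 - 17484\right) = 24025 - -4626 = 24025 + 4626 = 28651$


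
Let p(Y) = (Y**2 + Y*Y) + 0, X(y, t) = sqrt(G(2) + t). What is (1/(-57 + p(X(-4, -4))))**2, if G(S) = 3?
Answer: 1/3481 ≈ 0.00028727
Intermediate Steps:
X(y, t) = sqrt(3 + t)
p(Y) = 2*Y**2 (p(Y) = (Y**2 + Y**2) + 0 = 2*Y**2 + 0 = 2*Y**2)
(1/(-57 + p(X(-4, -4))))**2 = (1/(-57 + 2*(sqrt(3 - 4))**2))**2 = (1/(-57 + 2*(sqrt(-1))**2))**2 = (1/(-57 + 2*I**2))**2 = (1/(-57 + 2*(-1)))**2 = (1/(-57 - 2))**2 = (1/(-59))**2 = (-1/59)**2 = 1/3481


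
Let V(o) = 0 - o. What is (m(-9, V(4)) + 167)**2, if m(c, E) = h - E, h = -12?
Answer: 25281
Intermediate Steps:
V(o) = -o
m(c, E) = -12 - E
(m(-9, V(4)) + 167)**2 = ((-12 - (-1)*4) + 167)**2 = ((-12 - 1*(-4)) + 167)**2 = ((-12 + 4) + 167)**2 = (-8 + 167)**2 = 159**2 = 25281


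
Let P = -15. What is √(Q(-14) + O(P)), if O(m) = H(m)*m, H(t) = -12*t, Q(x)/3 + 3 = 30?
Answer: 3*I*√291 ≈ 51.176*I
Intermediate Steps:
Q(x) = 81 (Q(x) = -9 + 3*30 = -9 + 90 = 81)
O(m) = -12*m² (O(m) = (-12*m)*m = -12*m²)
√(Q(-14) + O(P)) = √(81 - 12*(-15)²) = √(81 - 12*225) = √(81 - 2700) = √(-2619) = 3*I*√291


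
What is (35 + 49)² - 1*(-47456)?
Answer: 54512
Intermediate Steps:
(35 + 49)² - 1*(-47456) = 84² + 47456 = 7056 + 47456 = 54512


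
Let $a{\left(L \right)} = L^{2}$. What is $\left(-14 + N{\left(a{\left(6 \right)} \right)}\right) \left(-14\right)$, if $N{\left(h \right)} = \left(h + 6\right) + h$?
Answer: $-896$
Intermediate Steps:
$N{\left(h \right)} = 6 + 2 h$ ($N{\left(h \right)} = \left(6 + h\right) + h = 6 + 2 h$)
$\left(-14 + N{\left(a{\left(6 \right)} \right)}\right) \left(-14\right) = \left(-14 + \left(6 + 2 \cdot 6^{2}\right)\right) \left(-14\right) = \left(-14 + \left(6 + 2 \cdot 36\right)\right) \left(-14\right) = \left(-14 + \left(6 + 72\right)\right) \left(-14\right) = \left(-14 + 78\right) \left(-14\right) = 64 \left(-14\right) = -896$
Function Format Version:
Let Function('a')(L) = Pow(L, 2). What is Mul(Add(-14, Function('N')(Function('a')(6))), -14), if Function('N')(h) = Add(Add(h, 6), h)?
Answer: -896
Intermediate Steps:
Function('N')(h) = Add(6, Mul(2, h)) (Function('N')(h) = Add(Add(6, h), h) = Add(6, Mul(2, h)))
Mul(Add(-14, Function('N')(Function('a')(6))), -14) = Mul(Add(-14, Add(6, Mul(2, Pow(6, 2)))), -14) = Mul(Add(-14, Add(6, Mul(2, 36))), -14) = Mul(Add(-14, Add(6, 72)), -14) = Mul(Add(-14, 78), -14) = Mul(64, -14) = -896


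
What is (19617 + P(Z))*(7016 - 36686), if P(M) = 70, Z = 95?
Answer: -584113290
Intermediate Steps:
(19617 + P(Z))*(7016 - 36686) = (19617 + 70)*(7016 - 36686) = 19687*(-29670) = -584113290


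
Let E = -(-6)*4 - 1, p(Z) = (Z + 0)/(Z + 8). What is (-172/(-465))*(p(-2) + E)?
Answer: 11696/1395 ≈ 8.3842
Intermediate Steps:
p(Z) = Z/(8 + Z)
E = 23 (E = -6*(-4) - 1 = 24 - 1 = 23)
(-172/(-465))*(p(-2) + E) = (-172/(-465))*(-2/(8 - 2) + 23) = (-172*(-1/465))*(-2/6 + 23) = 172*(-2*⅙ + 23)/465 = 172*(-⅓ + 23)/465 = (172/465)*(68/3) = 11696/1395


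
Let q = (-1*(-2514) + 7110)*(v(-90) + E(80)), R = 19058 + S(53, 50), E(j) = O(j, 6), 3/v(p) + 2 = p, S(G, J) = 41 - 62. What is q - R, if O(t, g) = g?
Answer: 883043/23 ≈ 38393.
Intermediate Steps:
S(G, J) = -21
v(p) = 3/(-2 + p)
E(j) = 6
R = 19037 (R = 19058 - 21 = 19037)
q = 1320894/23 (q = (-1*(-2514) + 7110)*(3/(-2 - 90) + 6) = (2514 + 7110)*(3/(-92) + 6) = 9624*(3*(-1/92) + 6) = 9624*(-3/92 + 6) = 9624*(549/92) = 1320894/23 ≈ 57430.)
q - R = 1320894/23 - 1*19037 = 1320894/23 - 19037 = 883043/23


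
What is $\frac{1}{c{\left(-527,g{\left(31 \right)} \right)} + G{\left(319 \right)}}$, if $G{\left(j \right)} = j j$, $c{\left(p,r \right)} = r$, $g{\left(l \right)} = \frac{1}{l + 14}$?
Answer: $\frac{45}{4579246} \approx 9.8269 \cdot 10^{-6}$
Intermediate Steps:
$g{\left(l \right)} = \frac{1}{14 + l}$
$G{\left(j \right)} = j^{2}$
$\frac{1}{c{\left(-527,g{\left(31 \right)} \right)} + G{\left(319 \right)}} = \frac{1}{\frac{1}{14 + 31} + 319^{2}} = \frac{1}{\frac{1}{45} + 101761} = \frac{1}{\frac{4579246}{45}} = \frac{45}{4579246}$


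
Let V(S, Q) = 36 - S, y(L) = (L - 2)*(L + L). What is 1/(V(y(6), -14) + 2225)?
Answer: 1/2213 ≈ 0.00045188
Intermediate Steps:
y(L) = 2*L*(-2 + L) (y(L) = (-2 + L)*(2*L) = 2*L*(-2 + L))
1/(V(y(6), -14) + 2225) = 1/((36 - 2*6*(-2 + 6)) + 2225) = 1/((36 - 2*6*4) + 2225) = 1/((36 - 1*48) + 2225) = 1/((36 - 48) + 2225) = 1/(-12 + 2225) = 1/2213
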